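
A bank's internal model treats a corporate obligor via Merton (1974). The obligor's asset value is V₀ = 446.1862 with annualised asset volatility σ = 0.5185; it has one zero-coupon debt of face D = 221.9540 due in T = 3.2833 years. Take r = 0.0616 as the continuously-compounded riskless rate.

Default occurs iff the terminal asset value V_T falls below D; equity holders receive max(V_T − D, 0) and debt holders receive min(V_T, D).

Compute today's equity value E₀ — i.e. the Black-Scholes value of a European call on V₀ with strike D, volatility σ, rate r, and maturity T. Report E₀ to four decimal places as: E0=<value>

E0=287.3547

d₁ = [ln(V₀/D) + (r + σ²/2)T] / (σ√T)
   = [ln(446.1862/221.9540) + (0.0616 + 0.5·0.5185²)·3.2833] / (0.5185·√3.2833)
   = [0.698266 + 0.643596] / 0.939516 = 1.428249
d₂ = d₁ − σ√T = 1.428249 − 0.939516 = 0.488733
N(d₁) = 0.923390,  N(d₂) = 0.687485,  e^(−rT) = 0.816890
E₀ = V₀·N(d₁) − D·e^(−rT)·N(d₂)
   = 446.1862·0.923390 − 221.9540·0.816890·0.687485 = 287.354652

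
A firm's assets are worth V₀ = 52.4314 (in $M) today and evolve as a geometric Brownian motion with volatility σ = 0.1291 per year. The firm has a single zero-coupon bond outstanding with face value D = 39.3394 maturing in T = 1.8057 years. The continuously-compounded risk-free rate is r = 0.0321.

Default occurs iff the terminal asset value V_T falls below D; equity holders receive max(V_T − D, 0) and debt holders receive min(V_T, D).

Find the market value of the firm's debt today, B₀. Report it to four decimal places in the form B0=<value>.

B0=37.0575

d₁ = [ln(V₀/D) + (r + σ²/2)T] / (σ√T)
   = [ln(52.4314/39.3394) + (0.0321 + 0.5·0.1291²)·1.8057] / (0.1291·√1.8057)
   = [0.287279 + 0.073011] / 0.173480 = 2.076839
d₂ = d₁ − σ√T = 2.076839 − 0.173480 = 1.903359
N(d₁) = 0.981092,  N(d₂) = 0.971503,  e^(−rT) = 0.943685
E₀ = V₀·N(d₁) − D·e^(−rT)·N(d₂)
   = 52.4314·0.981092 − 39.3394·0.943685·0.971503 = 15.373936
B₀ = V₀ − E₀ = 52.4314 − 15.373936 = 37.057464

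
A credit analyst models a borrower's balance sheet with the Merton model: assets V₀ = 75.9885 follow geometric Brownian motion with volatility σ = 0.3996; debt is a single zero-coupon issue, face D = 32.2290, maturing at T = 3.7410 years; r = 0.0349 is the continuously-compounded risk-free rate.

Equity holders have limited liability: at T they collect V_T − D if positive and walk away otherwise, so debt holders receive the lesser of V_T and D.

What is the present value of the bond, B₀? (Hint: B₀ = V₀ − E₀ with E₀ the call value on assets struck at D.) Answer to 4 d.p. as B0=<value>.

B0=26.6628

d₁ = [ln(V₀/D) + (r + σ²/2)T] / (σ√T)
   = [ln(75.9885/32.2290) + (0.0349 + 0.5·0.3996²)·3.7410] / (0.3996·√3.7410)
   = [0.857715 + 0.429243] / 0.772893 = 1.665118
d₂ = d₁ − σ√T = 1.665118 − 0.772893 = 0.892225
N(d₁) = 0.952055,  N(d₂) = 0.813864,  e^(−rT) = 0.877603
E₀ = V₀·N(d₁) − D·e^(−rT)·N(d₂)
   = 75.9885·0.952055 − 32.2290·0.877603·0.813864 = 49.325718
B₀ = V₀ − E₀ = 75.9885 − 49.325718 = 26.662782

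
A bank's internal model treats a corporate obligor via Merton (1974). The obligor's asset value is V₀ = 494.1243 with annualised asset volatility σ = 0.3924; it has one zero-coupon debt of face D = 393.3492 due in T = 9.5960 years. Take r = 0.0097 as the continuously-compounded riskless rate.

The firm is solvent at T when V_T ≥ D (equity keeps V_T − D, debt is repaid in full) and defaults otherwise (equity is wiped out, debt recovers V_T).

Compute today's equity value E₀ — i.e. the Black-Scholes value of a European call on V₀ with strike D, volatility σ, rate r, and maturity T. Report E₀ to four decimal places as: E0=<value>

E0=268.4245

d₁ = [ln(V₀/D) + (r + σ²/2)T] / (σ√T)
   = [ln(494.1243/393.3492) + (0.0097 + 0.5·0.3924²)·9.5960] / (0.3924·√9.5960)
   = [0.228089 + 0.831866] / 1.215554 = 0.871994
d₂ = d₁ − σ√T = 0.871994 − 1.215554 = -0.343559
N(d₁) = 0.808394,  N(d₂) = 0.365589,  e^(−rT) = 0.911120
E₀ = V₀·N(d₁) − D·e^(−rT)·N(d₂)
   = 494.1243·0.808394 − 393.3492·0.911120·0.365589 = 268.424536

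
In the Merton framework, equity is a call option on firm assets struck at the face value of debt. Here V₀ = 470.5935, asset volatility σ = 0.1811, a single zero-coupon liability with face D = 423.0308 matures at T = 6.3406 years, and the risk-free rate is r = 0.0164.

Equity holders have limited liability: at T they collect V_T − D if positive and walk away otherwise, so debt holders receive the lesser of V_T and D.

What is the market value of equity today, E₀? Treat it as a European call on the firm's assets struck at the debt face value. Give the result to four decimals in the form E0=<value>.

d₁ = [ln(V₀/D) + (r + σ²/2)T] / (σ√T)
   = [ln(470.5935/423.0308) + (0.0164 + 0.5·0.1811²)·6.3406] / (0.1811·√6.3406)
   = [0.106550 + 0.207963] / 0.456020 = 0.689691
d₂ = d₁ − σ√T = 0.689691 − 0.456020 = 0.233671
N(d₁) = 0.754806,  N(d₂) = 0.592380,  e^(−rT) = 0.901238
E₀ = V₀·N(d₁) − D·e^(−rT)·N(d₂)
   = 470.5935·0.754806 − 423.0308·0.901238·0.592380 = 129.360971

E0=129.3610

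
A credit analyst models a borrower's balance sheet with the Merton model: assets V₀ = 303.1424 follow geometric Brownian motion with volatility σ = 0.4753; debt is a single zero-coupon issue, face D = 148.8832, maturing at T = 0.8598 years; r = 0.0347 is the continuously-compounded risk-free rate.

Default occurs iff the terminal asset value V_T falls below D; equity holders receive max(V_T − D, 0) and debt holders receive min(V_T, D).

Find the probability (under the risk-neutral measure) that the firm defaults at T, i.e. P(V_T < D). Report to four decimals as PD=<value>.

d₁ = [ln(V₀/D) + (r + σ²/2)T] / (σ√T)
   = [ln(303.1424/148.8832) + (0.0347 + 0.5·0.4753²)·0.8598] / (0.4753·√0.8598)
   = [0.711041 + 0.126954] / 0.440724 = 1.901405
d₂ = d₁ − σ√T = 1.901405 − 0.440724 = 1.460681
risk-neutral PD = N(−d₂) = N(-1.460681) = 0.072052

PD=0.0721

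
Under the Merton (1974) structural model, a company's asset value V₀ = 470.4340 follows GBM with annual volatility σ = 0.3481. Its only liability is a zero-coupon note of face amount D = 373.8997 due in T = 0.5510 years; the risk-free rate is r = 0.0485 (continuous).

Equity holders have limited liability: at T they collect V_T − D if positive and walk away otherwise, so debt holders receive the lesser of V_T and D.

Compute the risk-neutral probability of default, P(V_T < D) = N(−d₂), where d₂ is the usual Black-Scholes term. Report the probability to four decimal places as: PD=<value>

d₁ = [ln(V₀/D) + (r + σ²/2)T] / (σ√T)
   = [ln(470.4340/373.8997) + (0.0485 + 0.5·0.3481²)·0.5510] / (0.3481·√0.5510)
   = [0.229668 + 0.060107] / 0.258392 = 1.121453
d₂ = d₁ − σ√T = 1.121453 − 0.258392 = 0.863060
risk-neutral PD = N(−d₂) = N(-0.863060) = 0.194052

PD=0.1941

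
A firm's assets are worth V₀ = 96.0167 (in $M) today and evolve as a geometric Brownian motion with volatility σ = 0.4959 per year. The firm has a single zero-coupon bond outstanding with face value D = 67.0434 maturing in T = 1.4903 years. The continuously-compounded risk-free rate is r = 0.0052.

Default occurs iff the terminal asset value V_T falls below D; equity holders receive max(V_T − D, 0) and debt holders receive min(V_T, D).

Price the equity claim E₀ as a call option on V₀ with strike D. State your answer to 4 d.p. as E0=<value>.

d₁ = [ln(V₀/D) + (r + σ²/2)T] / (σ√T)
   = [ln(96.0167/67.0434) + (0.0052 + 0.5·0.4959²)·1.4903] / (0.4959·√1.4903)
   = [0.359182 + 0.190994] / 0.605384 = 0.908806
d₂ = d₁ − σ√T = 0.908806 − 0.605384 = 0.303422
N(d₁) = 0.818274,  N(d₂) = 0.619216,  e^(−rT) = 0.992280
E₀ = V₀·N(d₁) − D·e^(−rT)·N(d₂)
   = 96.0167·0.818274 − 67.0434·0.992280·0.619216 = 37.374082

E0=37.3741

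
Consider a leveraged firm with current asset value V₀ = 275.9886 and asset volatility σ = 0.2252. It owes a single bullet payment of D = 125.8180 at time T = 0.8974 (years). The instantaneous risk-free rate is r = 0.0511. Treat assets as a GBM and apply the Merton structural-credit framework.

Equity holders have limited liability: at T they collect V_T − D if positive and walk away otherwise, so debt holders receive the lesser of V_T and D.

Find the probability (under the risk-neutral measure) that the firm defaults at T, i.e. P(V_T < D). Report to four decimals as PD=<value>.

PD=0.0001

d₁ = [ln(V₀/D) + (r + σ²/2)T] / (σ√T)
   = [ln(275.9886/125.8180) + (0.0511 + 0.5·0.2252²)·0.8974] / (0.2252·√0.8974)
   = [0.785523 + 0.068613] / 0.213335 = 4.003738
d₂ = d₁ − σ√T = 4.003738 − 0.213335 = 3.790404
risk-neutral PD = N(−d₂) = N(-3.790404) = 0.000075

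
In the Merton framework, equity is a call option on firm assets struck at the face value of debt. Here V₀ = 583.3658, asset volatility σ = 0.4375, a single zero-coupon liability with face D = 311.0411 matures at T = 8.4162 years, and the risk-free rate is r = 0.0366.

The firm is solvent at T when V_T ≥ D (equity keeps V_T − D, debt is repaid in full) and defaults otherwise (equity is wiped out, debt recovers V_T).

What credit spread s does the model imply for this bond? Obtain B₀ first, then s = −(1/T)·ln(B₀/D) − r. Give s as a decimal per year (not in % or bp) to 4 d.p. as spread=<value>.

d₁ = [ln(V₀/D) + (r + σ²/2)T] / (σ√T)
   = [ln(583.3658/311.0411) + (0.0366 + 0.5·0.4375²)·8.4162] / (0.4375·√8.4162)
   = [0.628889 + 1.113490] / 1.269218 = 1.372798
d₂ = d₁ − σ√T = 1.372798 − 1.269218 = 0.103580
N(d₁) = 0.915092,  N(d₂) = 0.541249,  e^(−rT) = 0.734891
E₀ = V₀·N(d₁) − D·e^(−rT)·N(d₂)
   = 583.3658·0.915092 − 311.0411·0.734891·0.541249 = 410.114238
B₀ = V₀ − E₀ = 583.3658 − 410.114238 = 173.251562
spread = −(1/T)·ln(B₀/D) − r = −(1/8.4162)·ln(173.251562/311.0411) − 0.0366 = 0.03293024

spread=0.0329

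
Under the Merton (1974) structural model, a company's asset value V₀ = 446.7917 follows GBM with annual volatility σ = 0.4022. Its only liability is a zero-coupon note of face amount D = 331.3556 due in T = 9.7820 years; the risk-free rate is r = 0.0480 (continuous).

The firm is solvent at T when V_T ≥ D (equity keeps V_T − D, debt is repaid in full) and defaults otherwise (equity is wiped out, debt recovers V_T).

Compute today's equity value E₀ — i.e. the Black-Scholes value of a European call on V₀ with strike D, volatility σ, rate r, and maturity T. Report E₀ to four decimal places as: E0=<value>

d₁ = [ln(V₀/D) + (r + σ²/2)T] / (σ√T)
   = [ln(446.7917/331.3556) + (0.0480 + 0.5·0.4022²)·9.7820] / (0.4022·√9.7820)
   = [0.298900 + 1.260728] / 1.257928 = 1.239839
d₂ = d₁ − σ√T = 1.239839 − 1.257928 = -0.018090
N(d₁) = 0.892482,  N(d₂) = 0.492784,  e^(−rT) = 0.625292
E₀ = V₀·N(d₁) − D·e^(−rT)·N(d₂)
   = 446.7917·0.892482 − 331.3556·0.625292·0.492784 = 296.651881

E0=296.6519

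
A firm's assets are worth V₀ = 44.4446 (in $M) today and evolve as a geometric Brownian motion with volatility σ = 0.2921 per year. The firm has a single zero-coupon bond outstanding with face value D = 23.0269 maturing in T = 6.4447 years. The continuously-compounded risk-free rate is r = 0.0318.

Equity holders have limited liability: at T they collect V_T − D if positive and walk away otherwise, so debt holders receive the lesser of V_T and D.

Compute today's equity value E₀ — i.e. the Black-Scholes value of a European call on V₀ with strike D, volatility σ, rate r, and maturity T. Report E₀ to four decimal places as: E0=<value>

d₁ = [ln(V₀/D) + (r + σ²/2)T] / (σ√T)
   = [ln(44.4446/23.0269) + (0.0318 + 0.5·0.2921²)·6.4447] / (0.2921·√6.4447)
   = [0.657580 + 0.479880] / 0.741537 = 1.533922
d₂ = d₁ − σ√T = 1.533922 − 0.741537 = 0.792385
N(d₁) = 0.937476,  N(d₂) = 0.785932,  e^(−rT) = 0.814695
E₀ = V₀·N(d₁) − D·e^(−rT)·N(d₂)
   = 44.4446·0.937476 − 23.0269·0.814695·0.785932 = 26.921724

E0=26.9217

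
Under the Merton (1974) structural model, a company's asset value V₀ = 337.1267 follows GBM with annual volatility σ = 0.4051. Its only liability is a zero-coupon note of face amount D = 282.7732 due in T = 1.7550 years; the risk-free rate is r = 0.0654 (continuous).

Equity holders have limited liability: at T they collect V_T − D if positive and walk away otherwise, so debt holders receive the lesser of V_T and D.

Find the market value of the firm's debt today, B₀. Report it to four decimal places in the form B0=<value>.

d₁ = [ln(V₀/D) + (r + σ²/2)T] / (σ√T)
   = [ln(337.1267/282.7732) + (0.0654 + 0.5·0.4051²)·1.7550] / (0.4051·√1.7550)
   = [0.175814 + 0.258780] / 0.536662 = 0.809809
d₂ = d₁ − σ√T = 0.809809 − 0.536662 = 0.273147
N(d₁) = 0.790975,  N(d₂) = 0.607630,  e^(−rT) = 0.891565
E₀ = V₀·N(d₁) − D·e^(−rT)·N(d₂)
   = 337.1267·0.790975 − 282.7732·0.891565·0.607630 = 113.468814
B₀ = V₀ − E₀ = 337.1267 − 113.468814 = 223.657886

B0=223.6579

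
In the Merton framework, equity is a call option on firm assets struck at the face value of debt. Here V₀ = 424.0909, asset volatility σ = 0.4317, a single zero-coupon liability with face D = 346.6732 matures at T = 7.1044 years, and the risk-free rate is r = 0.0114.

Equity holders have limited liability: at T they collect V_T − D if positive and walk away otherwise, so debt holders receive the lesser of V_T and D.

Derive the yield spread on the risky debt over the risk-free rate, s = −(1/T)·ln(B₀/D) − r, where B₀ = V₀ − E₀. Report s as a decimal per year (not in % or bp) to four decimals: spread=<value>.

d₁ = [ln(V₀/D) + (r + σ²/2)T] / (σ√T)
   = [ln(424.0909/346.6732) + (0.0114 + 0.5·0.4317²)·7.1044] / (0.4317·√7.1044)
   = [0.201565 + 0.742996] / 1.150657 = 0.820888
d₂ = d₁ − σ√T = 0.820888 − 1.150657 = -0.329768
N(d₁) = 0.794145,  N(d₂) = 0.370788,  e^(−rT) = 0.922203
E₀ = V₀·N(d₁) − D·e^(−rT)·N(d₂)
   = 424.0909·0.794145 − 346.6732·0.922203·0.370788 = 218.247819
B₀ = V₀ − E₀ = 424.0909 − 218.247819 = 205.843081
spread = −(1/T)·ln(B₀/D) − r = −(1/7.1044)·ln(205.843081/346.6732) − 0.0114 = 0.06197262

spread=0.0620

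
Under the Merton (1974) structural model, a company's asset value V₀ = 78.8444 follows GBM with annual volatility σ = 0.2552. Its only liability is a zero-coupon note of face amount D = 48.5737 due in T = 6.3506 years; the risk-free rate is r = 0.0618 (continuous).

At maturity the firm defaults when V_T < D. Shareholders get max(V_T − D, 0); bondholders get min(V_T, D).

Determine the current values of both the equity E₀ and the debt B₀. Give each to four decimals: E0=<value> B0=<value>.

E0=47.2912 B0=31.5532

d₁ = [ln(V₀/D) + (r + σ²/2)T] / (σ√T)
   = [ln(78.8444/48.5737) + (0.0618 + 0.5·0.2552²)·6.3506] / (0.2552·√6.3506)
   = [0.484394 + 0.599265] / 0.643114 = 1.685018
d₂ = d₁ − σ√T = 1.685018 − 0.643114 = 1.041904
N(d₁) = 0.954007,  N(d₂) = 0.851272,  e^(−rT) = 0.675389
E₀ = V₀·N(d₁) − D·e^(−rT)·N(d₂)
   = 78.8444·0.954007 − 48.5737·0.675389·0.851272 = 47.291216
B₀ = V₀ − E₀ = 78.8444 − 47.291216 = 31.553184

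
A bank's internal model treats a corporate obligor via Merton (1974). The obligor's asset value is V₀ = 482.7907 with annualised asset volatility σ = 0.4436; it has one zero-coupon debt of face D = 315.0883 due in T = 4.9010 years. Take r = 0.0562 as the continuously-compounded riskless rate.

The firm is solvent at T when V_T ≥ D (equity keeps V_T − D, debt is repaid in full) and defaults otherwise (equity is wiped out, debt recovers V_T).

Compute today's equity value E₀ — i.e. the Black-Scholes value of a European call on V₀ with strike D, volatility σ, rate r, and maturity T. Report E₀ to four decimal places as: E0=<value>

d₁ = [ln(V₀/D) + (r + σ²/2)T] / (σ√T)
   = [ln(482.7907/315.0883) + (0.0562 + 0.5·0.4436²)·4.9010] / (0.4436·√4.9010)
   = [0.426730 + 0.757648] / 0.982051 = 1.206026
d₂ = d₁ − σ√T = 1.206026 − 0.982051 = 0.223975
N(d₁) = 0.886096,  N(d₂) = 0.588612,  e^(−rT) = 0.759241
E₀ = V₀·N(d₁) − D·e^(−rT)·N(d₂)
   = 482.7907·0.886096 − 315.0883·0.759241·0.588612 = 286.986674

E0=286.9867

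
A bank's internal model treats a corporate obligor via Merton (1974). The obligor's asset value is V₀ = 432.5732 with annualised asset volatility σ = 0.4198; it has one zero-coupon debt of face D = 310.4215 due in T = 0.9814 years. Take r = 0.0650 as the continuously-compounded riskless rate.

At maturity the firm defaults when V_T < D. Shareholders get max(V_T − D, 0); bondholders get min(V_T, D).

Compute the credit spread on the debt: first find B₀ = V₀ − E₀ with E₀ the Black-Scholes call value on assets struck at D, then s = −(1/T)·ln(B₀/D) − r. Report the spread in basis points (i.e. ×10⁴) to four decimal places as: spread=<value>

spread=476.3603

d₁ = [ln(V₀/D) + (r + σ²/2)T] / (σ√T)
   = [ln(432.5732/310.4215) + (0.0650 + 0.5·0.4198²)·0.9814] / (0.4198·√0.9814)
   = [0.331821 + 0.150268] / 0.415878 = 1.159208
d₂ = d₁ − σ√T = 1.159208 − 0.415878 = 0.743330
N(d₁) = 0.876814,  N(d₂) = 0.771359,  e^(−rT) = 0.938201
E₀ = V₀·N(d₁) − D·e^(−rT)·N(d₂)
   = 432.5732·0.876814 − 310.4215·0.938201·0.771359 = 154.637428
B₀ = V₀ − E₀ = 432.5732 − 154.637428 = 277.935772
spread = −(1/T)·ln(B₀/D) − r = −(1/0.9814)·ln(277.935772/310.4215) − 0.0650 = 0.04763603
in basis points: 0.04763603 × 10⁴ = 476.3603 bp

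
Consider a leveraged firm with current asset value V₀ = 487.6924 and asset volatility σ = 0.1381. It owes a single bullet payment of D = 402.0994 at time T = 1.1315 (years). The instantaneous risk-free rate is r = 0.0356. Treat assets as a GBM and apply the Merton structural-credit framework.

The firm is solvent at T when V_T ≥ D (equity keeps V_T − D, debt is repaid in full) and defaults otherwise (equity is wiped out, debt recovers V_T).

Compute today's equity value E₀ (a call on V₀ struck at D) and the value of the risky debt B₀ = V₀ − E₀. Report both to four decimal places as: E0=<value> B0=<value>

d₁ = [ln(V₀/D) + (r + σ²/2)T] / (σ√T)
   = [ln(487.6924/402.0994) + (0.0356 + 0.5·0.1381²)·1.1315] / (0.1381·√1.1315)
   = [0.192986 + 0.051071] / 0.146900 = 1.661383
d₂ = d₁ − σ√T = 1.661383 − 0.146900 = 1.514483
N(d₁) = 0.951682,  N(d₂) = 0.935048,  e^(−rT) = 0.960519
E₀ = V₀·N(d₁) − D·e^(−rT)·N(d₂)
   = 487.6924·0.951682 − 402.0994·0.960519·0.935048 = 102.989685
B₀ = V₀ − E₀ = 487.6924 − 102.989685 = 384.702715

E0=102.9897 B0=384.7027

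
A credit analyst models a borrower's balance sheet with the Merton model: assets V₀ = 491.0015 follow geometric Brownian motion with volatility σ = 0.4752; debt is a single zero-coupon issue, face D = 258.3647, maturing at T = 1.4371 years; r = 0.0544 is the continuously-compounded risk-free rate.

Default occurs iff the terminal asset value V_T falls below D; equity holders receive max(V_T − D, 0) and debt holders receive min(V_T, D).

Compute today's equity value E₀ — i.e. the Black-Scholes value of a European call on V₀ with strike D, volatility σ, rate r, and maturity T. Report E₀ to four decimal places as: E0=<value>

d₁ = [ln(V₀/D) + (r + σ²/2)T] / (σ√T)
   = [ln(491.0015/258.3647) + (0.0544 + 0.5·0.4752²)·1.4371] / (0.4752·√1.4371)
   = [0.642075 + 0.240438] / 0.569666 = 1.549177
d₂ = d₁ − σ√T = 1.549177 − 0.569666 = 0.979511
N(d₁) = 0.939330,  N(d₂) = 0.836336,  e^(−rT) = 0.924800
E₀ = V₀·N(d₁) − D·e^(−rT)·N(d₂)
   = 491.0015·0.939330 − 258.3647·0.924800·0.836336 = 261.382145

E0=261.3821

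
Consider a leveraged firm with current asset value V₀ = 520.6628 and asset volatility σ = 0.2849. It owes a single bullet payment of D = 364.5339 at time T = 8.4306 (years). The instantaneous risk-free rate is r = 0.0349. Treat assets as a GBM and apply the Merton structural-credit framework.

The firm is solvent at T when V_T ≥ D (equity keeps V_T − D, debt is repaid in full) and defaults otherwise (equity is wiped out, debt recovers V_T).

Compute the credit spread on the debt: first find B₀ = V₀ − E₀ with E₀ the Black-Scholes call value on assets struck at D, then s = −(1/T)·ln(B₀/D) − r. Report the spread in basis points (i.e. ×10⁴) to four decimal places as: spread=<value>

spread=170.7610

d₁ = [ln(V₀/D) + (r + σ²/2)T] / (σ√T)
   = [ln(520.6628/364.5339) + (0.0349 + 0.5·0.2849²)·8.4306] / (0.2849·√8.4306)
   = [0.356483 + 0.636375] / 0.827221 = 1.200233
d₂ = d₁ − σ√T = 1.200233 − 0.827221 = 0.373012
N(d₁) = 0.884976,  N(d₂) = 0.645430,  e^(−rT) = 0.745107
E₀ = V₀·N(d₁) − D·e^(−rT)·N(d₂)
   = 520.6628·0.884976 − 364.5339·0.745107·0.645430 = 285.464299
B₀ = V₀ − E₀ = 520.6628 − 285.464299 = 235.198501
spread = −(1/T)·ln(B₀/D) − r = −(1/8.4306)·ln(235.198501/364.5339) − 0.0349 = 0.01707610
in basis points: 0.01707610 × 10⁴ = 170.7610 bp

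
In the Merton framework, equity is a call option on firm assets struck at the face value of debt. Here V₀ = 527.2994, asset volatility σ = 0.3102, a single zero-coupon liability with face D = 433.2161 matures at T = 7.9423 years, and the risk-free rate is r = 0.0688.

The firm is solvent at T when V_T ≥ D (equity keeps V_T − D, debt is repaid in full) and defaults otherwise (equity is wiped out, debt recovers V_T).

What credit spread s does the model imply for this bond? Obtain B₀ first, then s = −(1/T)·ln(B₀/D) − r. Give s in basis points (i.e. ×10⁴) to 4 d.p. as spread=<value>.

d₁ = [ln(V₀/D) + (r + σ²/2)T] / (σ√T)
   = [ln(527.2994/433.2161) + (0.0688 + 0.5·0.3102²)·7.9423] / (0.3102·√7.9423)
   = [0.196532 + 0.928550] / 0.874208 = 1.286973
d₂ = d₁ − σ√T = 1.286973 − 0.874208 = 0.412764
N(d₁) = 0.900948,  N(d₂) = 0.660110,  e^(−rT) = 0.579013
E₀ = V₀·N(d₁) − D·e^(−rT)·N(d₂)
   = 527.2994·0.900948 − 433.2161·0.579013·0.660110 = 309.488770
B₀ = V₀ − E₀ = 527.2994 − 309.488770 = 217.810630
spread = −(1/T)·ln(B₀/D) − r = −(1/7.9423)·ln(217.810630/433.2161) − 0.0688 = 0.01777576
in basis points: 0.01777576 × 10⁴ = 177.7576 bp

spread=177.7576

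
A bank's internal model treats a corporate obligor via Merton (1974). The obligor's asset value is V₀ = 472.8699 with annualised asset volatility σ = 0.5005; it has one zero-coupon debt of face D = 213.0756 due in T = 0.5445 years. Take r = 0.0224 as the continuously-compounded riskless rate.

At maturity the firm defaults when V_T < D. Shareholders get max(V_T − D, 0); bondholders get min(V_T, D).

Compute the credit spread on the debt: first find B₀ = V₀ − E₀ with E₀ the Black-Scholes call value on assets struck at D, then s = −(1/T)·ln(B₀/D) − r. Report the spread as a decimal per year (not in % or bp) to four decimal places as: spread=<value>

spread=0.0050

d₁ = [ln(V₀/D) + (r + σ²/2)T] / (σ√T)
   = [ln(472.8699/213.0756) + (0.0224 + 0.5·0.5005²)·0.5445] / (0.5005·√0.5445)
   = [0.797173 + 0.080395] / 0.369320 = 2.376173
d₂ = d₁ − σ√T = 2.376173 − 0.369320 = 2.006853
N(d₁) = 0.991253,  N(d₂) = 0.977617,  e^(−rT) = 0.987877
E₀ = V₀·N(d₁) − D·e^(−rT)·N(d₂)
   = 472.8699·0.991253 − 213.0756·0.987877·0.977617 = 262.952723
B₀ = V₀ − E₀ = 472.8699 − 262.952723 = 209.917177
spread = −(1/T)·ln(B₀/D) − r = −(1/0.5445)·ln(209.917177/213.0756) − 0.0224 = 0.00502695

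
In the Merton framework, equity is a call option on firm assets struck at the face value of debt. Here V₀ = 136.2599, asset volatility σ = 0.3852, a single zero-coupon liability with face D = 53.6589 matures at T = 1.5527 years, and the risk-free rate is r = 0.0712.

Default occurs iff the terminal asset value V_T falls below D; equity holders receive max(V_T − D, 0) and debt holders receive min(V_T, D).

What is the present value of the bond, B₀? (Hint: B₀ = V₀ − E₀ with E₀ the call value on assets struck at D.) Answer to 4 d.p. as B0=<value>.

B0=47.8421

d₁ = [ln(V₀/D) + (r + σ²/2)T] / (σ√T)
   = [ln(136.2599/53.6589) + (0.0712 + 0.5·0.3852²)·1.5527] / (0.3852·√1.5527)
   = [0.931917 + 0.225746] / 0.479988 = 2.411860
d₂ = d₁ − σ√T = 2.411860 − 0.479988 = 1.931872
N(d₁) = 0.992064,  N(d₂) = 0.973312,  e^(−rT) = 0.895340
E₀ = V₀·N(d₁) − D·e^(−rT)·N(d₂)
   = 136.2599·0.992064 − 53.6589·0.895340·0.973312 = 88.417800
B₀ = V₀ − E₀ = 136.2599 − 88.417800 = 47.842100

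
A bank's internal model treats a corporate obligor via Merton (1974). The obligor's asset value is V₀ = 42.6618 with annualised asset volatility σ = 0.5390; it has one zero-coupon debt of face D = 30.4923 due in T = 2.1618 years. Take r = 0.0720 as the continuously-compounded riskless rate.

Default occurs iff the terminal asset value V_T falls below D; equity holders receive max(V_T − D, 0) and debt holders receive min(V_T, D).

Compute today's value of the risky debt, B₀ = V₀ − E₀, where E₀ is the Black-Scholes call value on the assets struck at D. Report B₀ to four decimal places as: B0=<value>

B0=21.9610

d₁ = [ln(V₀/D) + (r + σ²/2)T] / (σ√T)
   = [ln(42.6618/30.4923) + (0.0720 + 0.5·0.5390²)·2.1618] / (0.5390·√2.1618)
   = [0.335830 + 0.469674] / 0.792495 = 1.016415
d₂ = d₁ − σ√T = 1.016415 − 0.792495 = 0.223920
N(d₁) = 0.845284,  N(d₂) = 0.588590,  e^(−rT) = 0.855859
E₀ = V₀·N(d₁) − D·e^(−rT)·N(d₂)
   = 42.6618·0.845284 − 30.4923·0.855859·0.588590 = 20.700837
B₀ = V₀ − E₀ = 42.6618 − 20.700837 = 21.960963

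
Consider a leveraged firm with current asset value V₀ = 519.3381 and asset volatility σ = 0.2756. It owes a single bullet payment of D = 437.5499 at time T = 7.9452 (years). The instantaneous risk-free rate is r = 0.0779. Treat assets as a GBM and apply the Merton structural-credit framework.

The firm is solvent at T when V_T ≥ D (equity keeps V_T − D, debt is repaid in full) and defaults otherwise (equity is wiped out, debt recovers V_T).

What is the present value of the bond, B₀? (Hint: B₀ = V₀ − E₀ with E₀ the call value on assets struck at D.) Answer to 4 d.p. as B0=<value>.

d₁ = [ln(V₀/D) + (r + σ²/2)T] / (σ√T)
   = [ln(519.3381/437.5499) + (0.0779 + 0.5·0.2756²)·7.9452] / (0.2756·√7.9452)
   = [0.171364 + 0.920671] / 0.776840 = 1.405741
d₂ = d₁ − σ√T = 1.405741 − 0.776840 = 0.628901
N(d₁) = 0.920099,  N(d₂) = 0.735293,  e^(−rT) = 0.538520
E₀ = V₀·N(d₁) − D·e^(−rT)·N(d₂)
   = 519.3381·0.920099 − 437.5499·0.538520·0.735293 = 304.586153
B₀ = V₀ − E₀ = 519.3381 − 304.586153 = 214.751947

B0=214.7519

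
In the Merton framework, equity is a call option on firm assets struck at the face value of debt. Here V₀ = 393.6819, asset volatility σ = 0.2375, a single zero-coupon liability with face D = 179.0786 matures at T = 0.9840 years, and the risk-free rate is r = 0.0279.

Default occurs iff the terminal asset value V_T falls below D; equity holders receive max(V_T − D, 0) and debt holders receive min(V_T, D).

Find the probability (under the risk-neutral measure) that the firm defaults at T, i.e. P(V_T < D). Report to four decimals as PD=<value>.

PD=0.0004

d₁ = [ln(V₀/D) + (r + σ²/2)T] / (σ√T)
   = [ln(393.6819/179.0786) + (0.0279 + 0.5·0.2375²)·0.9840] / (0.2375·√0.9840)
   = [0.787718 + 0.055205] / 0.235592 = 3.577892
d₂ = d₁ − σ√T = 3.577892 − 0.235592 = 3.342299
risk-neutral PD = N(−d₂) = N(-3.342299) = 0.000415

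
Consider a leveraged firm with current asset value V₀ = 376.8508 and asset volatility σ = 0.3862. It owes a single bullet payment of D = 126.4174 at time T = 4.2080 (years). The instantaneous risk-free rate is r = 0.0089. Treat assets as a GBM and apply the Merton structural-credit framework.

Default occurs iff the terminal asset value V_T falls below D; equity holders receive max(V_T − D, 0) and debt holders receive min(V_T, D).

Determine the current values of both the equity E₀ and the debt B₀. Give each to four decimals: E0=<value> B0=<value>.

E0=260.6370 B0=116.2138

d₁ = [ln(V₀/D) + (r + σ²/2)T] / (σ√T)
   = [ln(376.8508/126.4174) + (0.0089 + 0.5·0.3862²)·4.2080] / (0.3862·√4.2080)
   = [1.092260 + 0.351264] / 0.792228 = 1.822107
d₂ = d₁ − σ√T = 1.822107 − 0.792228 = 1.029879
N(d₁) = 0.965781,  N(d₂) = 0.848467,  e^(−rT) = 0.963241
E₀ = V₀·N(d₁) − D·e^(−rT)·N(d₂)
   = 376.8508·0.965781 − 126.4174·0.963241·0.848467 = 260.637017
B₀ = V₀ − E₀ = 376.8508 − 260.637017 = 116.213783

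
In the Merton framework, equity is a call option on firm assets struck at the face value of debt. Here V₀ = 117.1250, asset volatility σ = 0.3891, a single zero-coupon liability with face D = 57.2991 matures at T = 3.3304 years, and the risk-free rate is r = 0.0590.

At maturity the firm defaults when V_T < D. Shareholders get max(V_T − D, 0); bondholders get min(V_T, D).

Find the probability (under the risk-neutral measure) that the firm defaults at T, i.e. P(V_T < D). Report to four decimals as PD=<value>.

d₁ = [ln(V₀/D) + (r + σ²/2)T] / (σ√T)
   = [ln(117.1250/57.2991) + (0.0590 + 0.5·0.3891²)·3.3304] / (0.3891·√3.3304)
   = [0.714957 + 0.448603] / 0.710084 = 1.638624
d₂ = d₁ − σ√T = 1.638624 − 0.710084 = 0.928540
risk-neutral PD = N(−d₂) = N(-0.928540) = 0.176564

PD=0.1766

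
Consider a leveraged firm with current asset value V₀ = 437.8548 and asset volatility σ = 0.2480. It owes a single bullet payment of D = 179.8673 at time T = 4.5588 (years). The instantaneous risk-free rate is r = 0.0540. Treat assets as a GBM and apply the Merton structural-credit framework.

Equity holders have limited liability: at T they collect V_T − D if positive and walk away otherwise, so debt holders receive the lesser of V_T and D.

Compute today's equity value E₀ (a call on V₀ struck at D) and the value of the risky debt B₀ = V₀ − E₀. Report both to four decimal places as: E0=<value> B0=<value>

d₁ = [ln(V₀/D) + (r + σ²/2)T] / (σ√T)
   = [ln(437.8548/179.8673) + (0.0540 + 0.5·0.2480²)·4.5588] / (0.2480·√4.5588)
   = [0.889668 + 0.386367] / 0.529513 = 2.409826
d₂ = d₁ − σ√T = 2.409826 − 0.529513 = 1.880313
N(d₁) = 0.992020,  N(d₂) = 0.969967,  e^(−rT) = 0.781785
E₀ = V₀·N(d₁) − D·e^(−rT)·N(d₂)
   = 437.8548·0.992020 − 179.8673·0.781785·0.969967 = 297.966221
B₀ = V₀ − E₀ = 437.8548 − 297.966221 = 139.888579

E0=297.9662 B0=139.8886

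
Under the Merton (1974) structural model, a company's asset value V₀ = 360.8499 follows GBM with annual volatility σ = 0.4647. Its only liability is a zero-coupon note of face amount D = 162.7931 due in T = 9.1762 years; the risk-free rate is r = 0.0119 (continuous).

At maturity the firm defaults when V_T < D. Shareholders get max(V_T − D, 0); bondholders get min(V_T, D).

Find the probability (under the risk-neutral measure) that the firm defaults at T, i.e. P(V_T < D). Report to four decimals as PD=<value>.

d₁ = [ln(V₀/D) + (r + σ²/2)T] / (σ√T)
   = [ln(360.8499/162.7931) + (0.0119 + 0.5·0.4647²)·9.1762] / (0.4647·√9.1762)
   = [0.795982 + 1.099979] / 1.407681 = 1.346869
d₂ = d₁ − σ√T = 1.346869 − 1.407681 = -0.060812
risk-neutral PD = N(−d₂) = N(0.060812) = 0.524245

PD=0.5242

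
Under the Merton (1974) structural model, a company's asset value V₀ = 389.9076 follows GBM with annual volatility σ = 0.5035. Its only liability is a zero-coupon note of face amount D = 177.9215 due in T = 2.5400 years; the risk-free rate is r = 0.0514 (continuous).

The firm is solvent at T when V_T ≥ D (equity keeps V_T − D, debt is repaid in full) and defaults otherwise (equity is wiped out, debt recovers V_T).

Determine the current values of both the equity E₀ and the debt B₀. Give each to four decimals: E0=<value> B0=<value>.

E0=245.6486 B0=144.2590

d₁ = [ln(V₀/D) + (r + σ²/2)T] / (σ√T)
   = [ln(389.9076/177.9215) + (0.0514 + 0.5·0.5035²)·2.5400] / (0.5035·√2.5400)
   = [0.784567 + 0.452517] / 0.802447 = 1.541639
d₂ = d₁ − σ√T = 1.541639 − 0.802447 = 0.739193
N(d₁) = 0.938419,  N(d₂) = 0.770105,  e^(−rT) = 0.877607
E₀ = V₀·N(d₁) − D·e^(−rT)·N(d₂)
   = 389.9076·0.938419 − 177.9215·0.877607·0.770105 = 245.648648
B₀ = V₀ − E₀ = 389.9076 − 245.648648 = 144.258952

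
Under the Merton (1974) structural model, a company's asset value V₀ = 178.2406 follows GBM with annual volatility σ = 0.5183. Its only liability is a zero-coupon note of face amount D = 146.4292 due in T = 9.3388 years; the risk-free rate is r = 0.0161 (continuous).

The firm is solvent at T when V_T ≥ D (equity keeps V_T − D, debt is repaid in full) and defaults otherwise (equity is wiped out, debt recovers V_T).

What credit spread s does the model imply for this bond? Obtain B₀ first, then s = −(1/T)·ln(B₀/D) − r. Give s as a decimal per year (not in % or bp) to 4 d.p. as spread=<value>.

spread=0.0734

d₁ = [ln(V₀/D) + (r + σ²/2)T] / (σ√T)
   = [ln(178.2406/146.4292) + (0.0161 + 0.5·0.5183²)·9.3388] / (0.5183·√9.3388)
   = [0.196592 + 1.404718] / 1.583896 = 1.010995
d₂ = d₁ − σ√T = 1.010995 − 1.583896 = -0.572902
N(d₁) = 0.843991,  N(d₂) = 0.283356,  e^(−rT) = 0.860403
E₀ = V₀·N(d₁) − D·e^(−rT)·N(d₂)
   = 178.2406·0.843991 − 146.4292·0.860403·0.283356 = 114.733939
B₀ = V₀ − E₀ = 178.2406 − 114.733939 = 63.506661
spread = −(1/T)·ln(B₀/D) − r = −(1/9.3388)·ln(63.506661/146.4292) − 0.0161 = 0.07335445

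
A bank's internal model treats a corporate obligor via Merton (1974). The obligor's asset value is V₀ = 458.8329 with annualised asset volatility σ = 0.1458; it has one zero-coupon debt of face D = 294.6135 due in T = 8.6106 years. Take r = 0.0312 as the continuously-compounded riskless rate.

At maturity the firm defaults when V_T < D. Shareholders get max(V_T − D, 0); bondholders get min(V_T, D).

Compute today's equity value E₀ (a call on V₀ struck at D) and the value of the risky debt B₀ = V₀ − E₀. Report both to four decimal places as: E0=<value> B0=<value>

d₁ = [ln(V₀/D) + (r + σ²/2)T] / (σ√T)
   = [ln(458.8329/294.6135) + (0.0312 + 0.5·0.1458²)·8.6106] / (0.1458·√8.6106)
   = [0.443022 + 0.360171] / 0.427833 = 1.877352
d₂ = d₁ − σ√T = 1.877352 − 0.427833 = 1.449519
N(d₁) = 0.969765,  N(d₂) = 0.926404,  e^(−rT) = 0.764410
E₀ = V₀·N(d₁) − D·e^(−rT)·N(d₂)
   = 458.8329·0.969765 − 294.6135·0.764410·0.926404 = 236.328859
B₀ = V₀ − E₀ = 458.8329 − 236.328859 = 222.504041

E0=236.3289 B0=222.5040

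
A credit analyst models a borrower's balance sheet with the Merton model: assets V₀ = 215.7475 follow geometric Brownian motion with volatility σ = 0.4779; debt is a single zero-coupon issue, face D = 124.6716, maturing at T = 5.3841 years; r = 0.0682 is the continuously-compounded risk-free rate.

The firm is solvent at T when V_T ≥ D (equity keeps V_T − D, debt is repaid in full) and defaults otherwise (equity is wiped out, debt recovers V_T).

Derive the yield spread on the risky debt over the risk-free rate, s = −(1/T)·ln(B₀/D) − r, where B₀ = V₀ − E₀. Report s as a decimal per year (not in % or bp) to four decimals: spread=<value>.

d₁ = [ln(V₀/D) + (r + σ²/2)T] / (σ√T)
   = [ln(215.7475/124.6716) + (0.0682 + 0.5·0.4779²)·5.3841] / (0.4779·√5.3841)
   = [0.548426 + 0.982029] / 1.108903 = 1.380152
d₂ = d₁ − σ√T = 1.380152 − 1.108903 = 0.271248
N(d₁) = 0.916230,  N(d₂) = 0.606900,  e^(−rT) = 0.692674
E₀ = V₀·N(d₁) − D·e^(−rT)·N(d₂)
   = 215.7475·0.916230 − 124.6716·0.692674·0.606900 = 145.264393
B₀ = V₀ − E₀ = 215.7475 − 145.264393 = 70.483107
spread = −(1/T)·ln(B₀/D) − r = −(1/5.3841)·ln(70.483107/124.6716) − 0.0682 = 0.03772486

spread=0.0377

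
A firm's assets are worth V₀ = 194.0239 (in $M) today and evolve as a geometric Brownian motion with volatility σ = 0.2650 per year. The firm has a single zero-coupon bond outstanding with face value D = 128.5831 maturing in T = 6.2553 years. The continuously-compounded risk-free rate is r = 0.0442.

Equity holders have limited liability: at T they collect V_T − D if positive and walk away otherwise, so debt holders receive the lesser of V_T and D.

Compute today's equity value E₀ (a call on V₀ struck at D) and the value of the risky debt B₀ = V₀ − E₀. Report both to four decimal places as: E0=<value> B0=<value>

E0=103.3198 B0=90.7041

d₁ = [ln(V₀/D) + (r + σ²/2)T] / (σ√T)
   = [ln(194.0239/128.5831) + (0.0442 + 0.5·0.2650²)·6.2553] / (0.2650·√6.2553)
   = [0.411406 + 0.496123] / 0.662781 = 1.369275
d₂ = d₁ − σ√T = 1.369275 − 0.662781 = 0.706494
N(d₁) = 0.914543,  N(d₂) = 0.760060,  e^(−rT) = 0.758446
E₀ = V₀·N(d₁) − D·e^(−rT)·N(d₂)
   = 194.0239·0.914543 − 128.5831·0.758446·0.760060 = 103.319763
B₀ = V₀ − E₀ = 194.0239 − 103.319763 = 90.704137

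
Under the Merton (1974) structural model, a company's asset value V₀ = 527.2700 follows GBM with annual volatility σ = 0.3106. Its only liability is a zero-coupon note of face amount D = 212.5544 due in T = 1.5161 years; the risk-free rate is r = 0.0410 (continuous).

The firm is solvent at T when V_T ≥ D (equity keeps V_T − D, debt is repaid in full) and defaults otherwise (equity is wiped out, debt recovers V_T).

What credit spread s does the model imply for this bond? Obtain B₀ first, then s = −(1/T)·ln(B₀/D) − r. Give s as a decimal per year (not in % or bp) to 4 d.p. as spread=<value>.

d₁ = [ln(V₀/D) + (r + σ²/2)T] / (σ√T)
   = [ln(527.2700/212.5544) + (0.0410 + 0.5·0.3106²)·1.5161] / (0.3106·√1.5161)
   = [0.908515 + 0.135291] / 0.382442 = 2.729319
d₂ = d₁ − σ√T = 2.729319 − 0.382442 = 2.346877
N(d₁) = 0.996827,  N(d₂) = 0.990534,  e^(−rT) = 0.939732
E₀ = V₀·N(d₁) − D·e^(−rT)·N(d₂)
   = 527.2700·0.996827 − 212.5544·0.939732·0.990534 = 327.743300
B₀ = V₀ − E₀ = 527.2700 − 327.743300 = 199.526700
spread = −(1/T)·ln(B₀/D) − r = −(1/1.5161)·ln(199.526700/212.5544) − 0.0410 = 0.00071881

spread=0.0007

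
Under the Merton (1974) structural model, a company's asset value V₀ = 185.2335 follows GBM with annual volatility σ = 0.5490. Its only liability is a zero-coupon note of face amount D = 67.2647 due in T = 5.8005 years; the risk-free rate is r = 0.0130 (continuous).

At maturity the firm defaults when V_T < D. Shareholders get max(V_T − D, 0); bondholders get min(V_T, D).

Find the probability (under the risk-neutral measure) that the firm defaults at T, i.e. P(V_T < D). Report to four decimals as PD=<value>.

d₁ = [ln(V₀/D) + (r + σ²/2)T] / (σ√T)
   = [ln(185.2335/67.2647) + (0.0130 + 0.5·0.5490²)·5.8005] / (0.5490·√5.8005)
   = [1.012982 + 0.949545] / 1.322224 = 1.484262
d₂ = d₁ − σ√T = 1.484262 − 1.322224 = 0.162037
risk-neutral PD = N(−d₂) = N(-0.162037) = 0.435638

PD=0.4356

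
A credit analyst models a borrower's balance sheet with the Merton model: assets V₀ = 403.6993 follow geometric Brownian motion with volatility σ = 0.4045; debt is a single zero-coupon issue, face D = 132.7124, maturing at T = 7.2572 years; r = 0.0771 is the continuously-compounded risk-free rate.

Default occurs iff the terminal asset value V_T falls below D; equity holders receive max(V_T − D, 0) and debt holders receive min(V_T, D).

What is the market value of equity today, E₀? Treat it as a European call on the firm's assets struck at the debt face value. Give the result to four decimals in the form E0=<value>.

E0=332.4941

d₁ = [ln(V₀/D) + (r + σ²/2)T] / (σ√T)
   = [ln(403.6993/132.7124) + (0.0771 + 0.5·0.4045²)·7.2572] / (0.4045·√7.2572)
   = [1.112486 + 1.153243] / 1.089690 = 2.079241
d₂ = d₁ − σ√T = 2.079241 − 1.089690 = 0.989551
N(d₁) = 0.981202,  N(d₂) = 0.838803,  e^(−rT) = 0.571478
E₀ = V₀·N(d₁) − D·e^(−rT)·N(d₂)
   = 403.6993·0.981202 − 132.7124·0.571478·0.838803 = 332.494086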